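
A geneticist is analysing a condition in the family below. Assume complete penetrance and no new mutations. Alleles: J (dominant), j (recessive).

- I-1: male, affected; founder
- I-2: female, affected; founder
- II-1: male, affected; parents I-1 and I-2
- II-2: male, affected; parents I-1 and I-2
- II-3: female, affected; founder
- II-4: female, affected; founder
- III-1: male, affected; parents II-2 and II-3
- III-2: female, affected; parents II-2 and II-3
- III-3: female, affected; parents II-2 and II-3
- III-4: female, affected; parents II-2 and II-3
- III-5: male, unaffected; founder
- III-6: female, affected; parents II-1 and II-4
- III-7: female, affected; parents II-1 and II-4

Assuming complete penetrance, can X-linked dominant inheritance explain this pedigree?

Yes

A consistent assignment under X-linked dominant exists: I-1 X^J Y, I-2 X^J X^J, II-1 X^J Y, II-2 X^J Y, II-3 X^J X^J, II-4 X^J X^J, III-1 X^J Y, III-2 X^J X^J, III-3 X^J X^J, III-4 X^J X^J, III-5 X^j Y, III-6 X^J X^J, III-7 X^J X^J.
In this assignment every recorded phenotype matches its genotype and every non-founder's genotype is obtainable from its parents' genotypes, so the pedigree is consistent.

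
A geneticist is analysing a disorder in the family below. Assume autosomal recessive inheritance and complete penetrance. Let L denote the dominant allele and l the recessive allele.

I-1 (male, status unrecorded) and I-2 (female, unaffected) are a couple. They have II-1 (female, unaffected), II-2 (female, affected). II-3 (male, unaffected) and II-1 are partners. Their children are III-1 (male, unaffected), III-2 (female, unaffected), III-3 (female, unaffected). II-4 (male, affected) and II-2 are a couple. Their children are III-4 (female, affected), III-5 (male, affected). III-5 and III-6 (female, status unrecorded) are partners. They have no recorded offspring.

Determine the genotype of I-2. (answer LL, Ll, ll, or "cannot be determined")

From phenotype alone, I-2 is LL or Ll.
I-2 is unaffected so carries L and passed l to II-2 (ll), so I-2 is Ll.

Ll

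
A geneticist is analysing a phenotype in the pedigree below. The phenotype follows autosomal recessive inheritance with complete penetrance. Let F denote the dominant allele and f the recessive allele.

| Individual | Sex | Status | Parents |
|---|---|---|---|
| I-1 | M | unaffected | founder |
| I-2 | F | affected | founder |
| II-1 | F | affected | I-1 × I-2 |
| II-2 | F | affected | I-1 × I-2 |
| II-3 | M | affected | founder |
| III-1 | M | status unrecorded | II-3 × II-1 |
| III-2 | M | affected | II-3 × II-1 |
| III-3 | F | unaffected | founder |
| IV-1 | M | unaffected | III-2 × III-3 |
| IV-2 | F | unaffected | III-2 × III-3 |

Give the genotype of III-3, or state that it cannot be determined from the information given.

cannot be determined

III-3's phenotype allows FF or Ff, and no parent or child forces a single allele at both positions; consistent genotype assignments exist with III-3 as FF or Ff.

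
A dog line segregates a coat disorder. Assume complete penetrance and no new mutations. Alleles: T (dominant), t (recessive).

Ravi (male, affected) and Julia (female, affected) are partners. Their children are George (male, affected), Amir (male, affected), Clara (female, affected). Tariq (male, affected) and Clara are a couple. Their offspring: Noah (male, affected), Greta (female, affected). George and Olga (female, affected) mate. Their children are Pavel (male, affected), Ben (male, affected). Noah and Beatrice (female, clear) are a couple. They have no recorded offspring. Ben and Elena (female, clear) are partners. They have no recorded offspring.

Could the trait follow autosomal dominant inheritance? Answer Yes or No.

A consistent assignment under autosomal dominant exists: Ravi TT, Julia TT, George TT, Amir TT, Clara TT, Tariq TT, Olga TT, Noah TT, Greta TT, Beatrice tt, Pavel TT, Ben TT, Elena tt.
In this assignment every recorded phenotype matches its genotype and every non-founder's genotype is obtainable from its parents' genotypes, so the pedigree is consistent.

Yes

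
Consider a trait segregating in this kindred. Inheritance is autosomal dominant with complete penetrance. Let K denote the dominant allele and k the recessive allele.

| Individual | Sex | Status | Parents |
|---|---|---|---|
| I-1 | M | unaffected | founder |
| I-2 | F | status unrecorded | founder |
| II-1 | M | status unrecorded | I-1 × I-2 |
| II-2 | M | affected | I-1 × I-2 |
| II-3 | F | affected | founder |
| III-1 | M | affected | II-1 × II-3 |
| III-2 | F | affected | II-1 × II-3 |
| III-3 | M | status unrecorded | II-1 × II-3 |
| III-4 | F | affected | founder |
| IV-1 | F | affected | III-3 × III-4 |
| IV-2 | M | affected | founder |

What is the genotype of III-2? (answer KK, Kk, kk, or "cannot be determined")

cannot be determined

III-2's phenotype allows KK or Kk, and no parent or child forces a single allele at both positions; consistent genotype assignments exist with III-2 as KK or Kk.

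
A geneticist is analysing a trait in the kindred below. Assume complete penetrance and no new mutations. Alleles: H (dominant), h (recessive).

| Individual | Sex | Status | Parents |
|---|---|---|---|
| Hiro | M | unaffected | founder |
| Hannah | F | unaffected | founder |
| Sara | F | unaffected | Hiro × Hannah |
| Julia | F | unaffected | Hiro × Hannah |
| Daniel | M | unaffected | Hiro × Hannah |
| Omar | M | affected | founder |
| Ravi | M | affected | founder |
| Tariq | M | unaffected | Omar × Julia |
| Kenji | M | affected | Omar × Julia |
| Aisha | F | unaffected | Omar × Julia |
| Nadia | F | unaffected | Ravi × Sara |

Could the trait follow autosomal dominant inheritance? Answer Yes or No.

A consistent assignment under autosomal dominant exists: Hiro hh, Hannah hh, Sara hh, Julia hh, Daniel hh, Omar Hh, Ravi Hh, Tariq hh, Kenji Hh, Aisha hh, Nadia hh.
In this assignment every recorded phenotype matches its genotype and every non-founder's genotype is obtainable from its parents' genotypes, so the pedigree is consistent.

Yes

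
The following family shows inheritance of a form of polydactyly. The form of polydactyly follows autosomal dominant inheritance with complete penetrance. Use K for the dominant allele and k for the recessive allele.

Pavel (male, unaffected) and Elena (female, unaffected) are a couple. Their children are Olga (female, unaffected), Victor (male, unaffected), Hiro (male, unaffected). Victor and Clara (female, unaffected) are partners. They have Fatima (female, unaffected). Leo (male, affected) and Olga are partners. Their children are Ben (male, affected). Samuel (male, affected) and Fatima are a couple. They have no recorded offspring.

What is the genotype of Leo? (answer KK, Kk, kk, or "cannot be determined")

Leo's phenotype allows KK or Kk, and no parent or child forces a single allele at both positions; consistent genotype assignments exist with Leo as KK or Kk.

cannot be determined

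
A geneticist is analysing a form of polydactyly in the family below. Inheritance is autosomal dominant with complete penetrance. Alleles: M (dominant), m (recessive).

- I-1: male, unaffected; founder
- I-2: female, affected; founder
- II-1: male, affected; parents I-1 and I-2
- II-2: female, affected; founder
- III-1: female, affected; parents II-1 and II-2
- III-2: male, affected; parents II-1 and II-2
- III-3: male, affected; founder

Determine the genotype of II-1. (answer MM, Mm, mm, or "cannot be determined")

From phenotype alone, II-1 is MM or Mm.
II-1 is affected so carries M and received m from I-1 (mm), so II-1 is Mm.

Mm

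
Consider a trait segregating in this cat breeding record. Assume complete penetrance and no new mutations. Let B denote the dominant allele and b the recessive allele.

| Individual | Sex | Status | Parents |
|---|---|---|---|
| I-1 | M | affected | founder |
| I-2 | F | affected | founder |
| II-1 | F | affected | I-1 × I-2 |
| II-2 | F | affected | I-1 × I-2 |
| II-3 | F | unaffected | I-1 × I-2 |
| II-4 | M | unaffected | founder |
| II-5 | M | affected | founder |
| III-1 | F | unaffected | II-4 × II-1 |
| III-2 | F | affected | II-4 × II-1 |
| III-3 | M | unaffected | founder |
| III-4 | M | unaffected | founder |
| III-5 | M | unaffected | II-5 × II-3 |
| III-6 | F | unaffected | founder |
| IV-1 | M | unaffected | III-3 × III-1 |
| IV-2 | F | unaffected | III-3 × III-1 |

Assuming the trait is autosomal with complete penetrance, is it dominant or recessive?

I-1 and I-2 are both affected yet have an unaffected child II-3. Under a recessive model two affected parents are homozygous and every child would be affected, so the trait cannot be recessive.

dominant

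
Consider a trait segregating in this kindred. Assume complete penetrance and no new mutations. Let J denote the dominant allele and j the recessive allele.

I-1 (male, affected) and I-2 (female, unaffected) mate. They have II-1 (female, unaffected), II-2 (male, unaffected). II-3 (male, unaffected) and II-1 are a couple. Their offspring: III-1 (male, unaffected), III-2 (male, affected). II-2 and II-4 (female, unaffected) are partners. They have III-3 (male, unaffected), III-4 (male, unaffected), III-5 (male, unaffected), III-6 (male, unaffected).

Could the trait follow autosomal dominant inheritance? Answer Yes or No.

No

Under autosomal dominant, III-2 (affected, male) cannot arise from II-3 (unaffected) × II-1 (unaffected).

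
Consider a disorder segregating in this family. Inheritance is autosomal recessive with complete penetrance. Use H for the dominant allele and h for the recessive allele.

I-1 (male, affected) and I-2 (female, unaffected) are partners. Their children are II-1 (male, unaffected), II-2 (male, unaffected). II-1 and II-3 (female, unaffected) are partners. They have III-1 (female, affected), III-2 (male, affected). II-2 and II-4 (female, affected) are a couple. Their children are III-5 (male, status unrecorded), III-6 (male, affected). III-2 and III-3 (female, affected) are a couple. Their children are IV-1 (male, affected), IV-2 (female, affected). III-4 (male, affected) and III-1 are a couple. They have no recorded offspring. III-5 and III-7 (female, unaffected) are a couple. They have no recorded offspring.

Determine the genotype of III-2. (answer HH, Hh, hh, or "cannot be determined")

III-2 is affected, so III-2 is hh.

hh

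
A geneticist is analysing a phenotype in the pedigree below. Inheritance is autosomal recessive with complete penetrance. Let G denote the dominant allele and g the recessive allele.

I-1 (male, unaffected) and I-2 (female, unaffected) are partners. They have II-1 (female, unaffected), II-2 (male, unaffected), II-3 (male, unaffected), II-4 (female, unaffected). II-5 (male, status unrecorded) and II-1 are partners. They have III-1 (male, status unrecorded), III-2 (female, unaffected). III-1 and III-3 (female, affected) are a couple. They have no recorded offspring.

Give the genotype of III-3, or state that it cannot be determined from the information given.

III-3 is affected, so III-3 is gg.

gg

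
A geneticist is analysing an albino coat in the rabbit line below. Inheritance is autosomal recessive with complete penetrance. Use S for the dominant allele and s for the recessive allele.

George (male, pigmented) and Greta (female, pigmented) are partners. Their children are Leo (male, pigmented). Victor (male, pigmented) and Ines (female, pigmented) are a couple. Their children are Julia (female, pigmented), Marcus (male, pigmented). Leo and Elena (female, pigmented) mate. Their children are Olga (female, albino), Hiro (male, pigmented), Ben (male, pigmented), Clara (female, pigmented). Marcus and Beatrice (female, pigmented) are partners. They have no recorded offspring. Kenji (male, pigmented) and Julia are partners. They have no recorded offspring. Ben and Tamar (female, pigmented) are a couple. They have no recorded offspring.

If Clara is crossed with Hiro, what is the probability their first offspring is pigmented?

Leo is pigmented so carries S and passed s to Olga (ss), so Leo is Ss.
Elena is pigmented so carries S and passed s to Olga (ss), so Elena is Ss.
Clara is a pigmented offspring of Leo (Ss) × Elena (Ss), whose cross gives 1/4 SS : 1/2 Ss : 1/4 ss; conditioning on being pigmented, Clara is SS with probability 1/3, Ss with probability 2/3.
Hiro is a pigmented offspring of Leo (Ss) × Elena (Ss), whose cross gives 1/4 SS : 1/2 Ss : 1/4 ss; conditioning on being pigmented, Hiro is SS with probability 1/3, Ss with probability 2/3.
Summing over parental genotype combinations, P(offspring is pigmented) = 1/9·1 + 2/9·1 + 2/9·1 + 4/9·3/4 = 8/9.

8/9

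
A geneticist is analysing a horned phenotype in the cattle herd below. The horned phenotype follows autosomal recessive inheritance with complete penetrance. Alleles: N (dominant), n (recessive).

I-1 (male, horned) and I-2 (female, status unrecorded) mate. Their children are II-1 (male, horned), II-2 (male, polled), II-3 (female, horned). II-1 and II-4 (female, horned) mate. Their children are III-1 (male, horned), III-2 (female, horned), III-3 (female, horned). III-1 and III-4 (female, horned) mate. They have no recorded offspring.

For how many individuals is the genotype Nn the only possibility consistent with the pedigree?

2

Obligate heterozygotes: I-2 passed N to II-2 (Nn, whose n came from I-1) and passed n to II-1 (nn), so I-2 is Nn; II-2 is polled so carries N and received n from I-1 (nn), so II-2 is Nn.
Every other individual is either homozygous by phenotype or has at least one consistent homozygous assignment, so the count is 2.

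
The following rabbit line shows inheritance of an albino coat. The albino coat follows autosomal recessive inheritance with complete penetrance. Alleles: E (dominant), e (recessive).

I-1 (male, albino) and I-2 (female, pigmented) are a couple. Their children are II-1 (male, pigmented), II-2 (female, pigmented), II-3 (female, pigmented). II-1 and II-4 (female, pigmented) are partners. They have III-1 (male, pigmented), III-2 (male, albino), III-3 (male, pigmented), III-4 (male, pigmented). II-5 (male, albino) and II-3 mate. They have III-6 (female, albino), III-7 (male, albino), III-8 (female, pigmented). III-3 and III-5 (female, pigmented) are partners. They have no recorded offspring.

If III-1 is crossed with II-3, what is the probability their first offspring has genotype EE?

1/3

II-1 is pigmented so carries E and received e from I-1 (ee), so II-1 is Ee.
II-4 is pigmented so carries E and passed e to III-2 (ee), so II-4 is Ee.
III-1 is a pigmented offspring of II-1 (Ee) × II-4 (Ee), whose cross gives 1/4 EE : 1/2 Ee : 1/4 ee; conditioning on being pigmented, III-1 is EE with probability 1/3, Ee with probability 2/3.
II-3 is pigmented so carries E and received e from I-1 (ee), so II-3 is Ee.
Summing over parental genotype combinations, P(offspring has genotype EE) = 1/3·1/2 + 2/3·1/4 = 1/3.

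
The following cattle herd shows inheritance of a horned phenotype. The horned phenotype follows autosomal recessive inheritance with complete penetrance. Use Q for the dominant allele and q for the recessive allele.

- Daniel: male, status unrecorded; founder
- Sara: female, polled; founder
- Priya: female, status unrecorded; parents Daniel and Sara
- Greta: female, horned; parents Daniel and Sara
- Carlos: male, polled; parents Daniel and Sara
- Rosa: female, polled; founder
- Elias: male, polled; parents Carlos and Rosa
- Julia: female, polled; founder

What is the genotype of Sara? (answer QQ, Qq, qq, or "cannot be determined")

From phenotype alone, Sara is QQ or Qq.
Sara is polled so carries Q and passed q to Greta (qq), so Sara is Qq.

Qq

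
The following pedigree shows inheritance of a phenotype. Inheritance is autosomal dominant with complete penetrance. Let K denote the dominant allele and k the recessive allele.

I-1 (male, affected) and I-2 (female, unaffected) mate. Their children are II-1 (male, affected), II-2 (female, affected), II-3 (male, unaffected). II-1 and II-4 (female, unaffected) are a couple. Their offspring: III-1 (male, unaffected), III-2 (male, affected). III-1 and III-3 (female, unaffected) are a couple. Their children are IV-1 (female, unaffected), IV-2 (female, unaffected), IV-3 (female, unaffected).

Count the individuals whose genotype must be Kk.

Obligate heterozygotes: I-1 is affected so carries K and passed k to II-3 (kk), so I-1 is Kk; II-1 is affected so carries K and received k from I-2 (kk), so II-1 is Kk; II-2 is affected so carries K and received k from I-2 (kk), so II-2 is Kk; III-2 is affected so carries K and received k from II-4 (kk), so III-2 is Kk.
Every other individual is either homozygous by phenotype or has at least one consistent homozygous assignment, so the count is 4.

4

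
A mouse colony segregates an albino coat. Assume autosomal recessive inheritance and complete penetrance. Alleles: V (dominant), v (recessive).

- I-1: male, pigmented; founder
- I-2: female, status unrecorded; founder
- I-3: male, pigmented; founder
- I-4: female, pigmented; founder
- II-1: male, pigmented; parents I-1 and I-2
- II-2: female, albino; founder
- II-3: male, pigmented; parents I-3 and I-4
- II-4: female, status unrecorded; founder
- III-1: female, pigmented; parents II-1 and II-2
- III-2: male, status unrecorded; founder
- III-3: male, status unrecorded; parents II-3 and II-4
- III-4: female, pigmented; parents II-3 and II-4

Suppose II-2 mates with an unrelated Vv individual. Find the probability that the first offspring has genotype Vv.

1/2

II-2 is albino, so II-2 is vv.
The cross gives 1/2 Vv : 1/2 vv, so P(offspring has genotype Vv) = 1/2.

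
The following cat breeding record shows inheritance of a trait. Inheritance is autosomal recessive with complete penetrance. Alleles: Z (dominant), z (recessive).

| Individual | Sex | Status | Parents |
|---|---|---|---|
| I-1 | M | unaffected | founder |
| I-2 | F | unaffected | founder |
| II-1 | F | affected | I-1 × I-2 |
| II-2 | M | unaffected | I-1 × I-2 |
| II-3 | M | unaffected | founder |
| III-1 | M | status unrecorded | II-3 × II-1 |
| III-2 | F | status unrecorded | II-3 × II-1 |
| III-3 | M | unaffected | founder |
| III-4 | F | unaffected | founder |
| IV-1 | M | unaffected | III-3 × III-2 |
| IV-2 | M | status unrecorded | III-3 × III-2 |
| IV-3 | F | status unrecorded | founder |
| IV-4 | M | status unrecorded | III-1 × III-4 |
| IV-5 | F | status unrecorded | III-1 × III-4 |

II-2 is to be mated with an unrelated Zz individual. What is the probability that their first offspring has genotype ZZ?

1/3

I-1 is unaffected so carries Z and passed z to II-1 (zz), so I-1 is Zz.
I-2 is unaffected so carries Z and passed z to II-1 (zz), so I-2 is Zz.
II-2 is an unaffected offspring of I-1 (Zz) × I-2 (Zz), whose cross gives 1/4 ZZ : 1/2 Zz : 1/4 zz; conditioning on being unaffected, II-2 is ZZ with probability 1/3, Zz with probability 2/3.
Summing over parental genotype combinations, P(offspring has genotype ZZ) = 1/3·1/2 + 2/3·1/4 = 1/3.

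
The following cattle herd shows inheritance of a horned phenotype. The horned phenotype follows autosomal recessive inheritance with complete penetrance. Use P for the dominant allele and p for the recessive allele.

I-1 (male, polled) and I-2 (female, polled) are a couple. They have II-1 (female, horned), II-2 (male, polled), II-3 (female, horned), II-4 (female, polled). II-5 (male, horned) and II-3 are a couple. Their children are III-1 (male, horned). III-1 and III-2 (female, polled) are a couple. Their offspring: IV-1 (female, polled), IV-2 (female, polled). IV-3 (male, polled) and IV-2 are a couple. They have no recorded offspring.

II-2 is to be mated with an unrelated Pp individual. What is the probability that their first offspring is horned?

I-1 is polled so carries P and passed p to II-1 (pp), so I-1 is Pp.
I-2 is polled so carries P and passed p to II-1 (pp), so I-2 is Pp.
II-2 is a polled offspring of I-1 (Pp) × I-2 (Pp), whose cross gives 1/4 PP : 1/2 Pp : 1/4 pp; conditioning on being polled, II-2 is PP with probability 1/3, Pp with probability 2/3.
Summing over parental genotype combinations, P(offspring is horned) = 2/3·1/4 = 1/6.

1/6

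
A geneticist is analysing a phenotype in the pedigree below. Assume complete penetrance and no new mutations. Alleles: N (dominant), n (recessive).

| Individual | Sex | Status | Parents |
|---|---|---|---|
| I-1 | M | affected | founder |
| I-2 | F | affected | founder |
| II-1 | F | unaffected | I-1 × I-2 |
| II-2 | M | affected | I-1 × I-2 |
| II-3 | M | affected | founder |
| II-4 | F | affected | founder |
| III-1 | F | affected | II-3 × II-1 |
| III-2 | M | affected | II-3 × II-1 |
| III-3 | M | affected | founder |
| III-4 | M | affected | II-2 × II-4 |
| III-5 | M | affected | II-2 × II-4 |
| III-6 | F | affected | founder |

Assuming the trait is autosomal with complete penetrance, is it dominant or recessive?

dominant

I-1 and I-2 are both affected yet have an unaffected child II-1. Under a recessive model two affected parents are homozygous and every child would be affected, so the trait cannot be recessive.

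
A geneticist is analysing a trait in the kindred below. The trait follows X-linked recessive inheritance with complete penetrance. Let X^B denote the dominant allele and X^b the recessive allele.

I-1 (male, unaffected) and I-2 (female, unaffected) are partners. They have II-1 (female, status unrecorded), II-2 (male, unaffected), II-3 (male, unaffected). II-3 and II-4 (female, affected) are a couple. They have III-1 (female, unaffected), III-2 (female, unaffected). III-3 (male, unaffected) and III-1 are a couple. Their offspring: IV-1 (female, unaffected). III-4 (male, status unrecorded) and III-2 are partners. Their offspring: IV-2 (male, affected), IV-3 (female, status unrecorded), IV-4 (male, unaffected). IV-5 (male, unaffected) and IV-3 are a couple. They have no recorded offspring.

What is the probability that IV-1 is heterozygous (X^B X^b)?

1/2

III-3 is unaffected, so III-3 is X^B Y.
III-1 is unaffected so carries B and received b from II-4 (X^b X^b), so III-1 is X^B X^b.
Their cross gives offspring ratios 1/2 X^B X^B : 1/2 X^B X^b. Conditioning on IV-1 being unaffected, P(X^B X^b) = 1/2 / 1 = 1/2.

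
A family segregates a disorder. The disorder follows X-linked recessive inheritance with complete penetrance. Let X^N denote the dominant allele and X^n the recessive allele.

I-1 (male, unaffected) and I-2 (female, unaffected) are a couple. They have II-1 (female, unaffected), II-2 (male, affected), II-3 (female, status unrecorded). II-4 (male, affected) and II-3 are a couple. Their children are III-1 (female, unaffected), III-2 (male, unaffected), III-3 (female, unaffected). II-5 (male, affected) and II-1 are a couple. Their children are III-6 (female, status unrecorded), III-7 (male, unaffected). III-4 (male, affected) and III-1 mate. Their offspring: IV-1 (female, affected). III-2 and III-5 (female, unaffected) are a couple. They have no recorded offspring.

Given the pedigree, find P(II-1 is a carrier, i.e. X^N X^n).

1/3

I-1 is unaffected, so I-1 is X^N Y.
I-2 is unaffected so carries N and passed n to II-2 (X^n Y), so I-2 is X^N X^n.
Their cross gives offspring ratios 1/2 X^N X^N : 1/2 X^N X^n. Conditioning on II-1 being unaffected, P(X^N X^n) = 1/2 / 1 = 1/2 before taking II-1's own offspring into account.
II-5 is affected, so II-5 is X^n Y.
Now use II-1's offspring. Probability of each recorded status — unaffected son III-7: 1/2 if II-1 is X^N X^n, 1 if X^N X^N. (III-6: equally likely either way, so uninformative.)
Bayes: P(X^N X^n) = 1/2·1/2 / (1/2·1/2 + 1/2·1) = 1/3.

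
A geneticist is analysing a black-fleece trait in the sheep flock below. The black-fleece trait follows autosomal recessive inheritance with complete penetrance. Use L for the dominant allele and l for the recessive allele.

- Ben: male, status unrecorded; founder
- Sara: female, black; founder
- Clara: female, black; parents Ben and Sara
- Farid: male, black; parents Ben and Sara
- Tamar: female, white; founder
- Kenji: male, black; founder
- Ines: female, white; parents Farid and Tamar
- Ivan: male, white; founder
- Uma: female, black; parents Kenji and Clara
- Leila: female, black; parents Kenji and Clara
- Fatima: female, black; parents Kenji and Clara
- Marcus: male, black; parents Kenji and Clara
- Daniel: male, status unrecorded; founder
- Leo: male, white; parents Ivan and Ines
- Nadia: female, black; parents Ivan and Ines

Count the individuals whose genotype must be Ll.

2

Obligate heterozygotes: Ines is white so carries L and received l from Farid (ll), so Ines is Ll; Ivan is white so carries L and passed l to Nadia (ll), so Ivan is Ll.
Every other individual is either homozygous by phenotype or has at least one consistent homozygous assignment, so the count is 2.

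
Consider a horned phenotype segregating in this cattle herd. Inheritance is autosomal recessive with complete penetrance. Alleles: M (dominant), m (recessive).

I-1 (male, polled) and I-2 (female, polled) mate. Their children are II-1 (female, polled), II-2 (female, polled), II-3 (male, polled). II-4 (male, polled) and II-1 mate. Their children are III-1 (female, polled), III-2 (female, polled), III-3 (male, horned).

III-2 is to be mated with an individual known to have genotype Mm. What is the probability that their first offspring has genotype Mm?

II-4 is polled so carries M and passed m to III-3 (mm), so II-4 is Mm.
II-1 is polled so carries M and passed m to III-3 (mm), so II-1 is Mm.
III-2 is a polled offspring of II-4 (Mm) × II-1 (Mm), whose cross gives 1/4 MM : 1/2 Mm : 1/4 mm; conditioning on being polled, III-2 is MM with probability 1/3, Mm with probability 2/3.
Summing over parental genotype combinations, P(offspring has genotype Mm) = 1/3·1/2 + 2/3·1/2 = 1/2.

1/2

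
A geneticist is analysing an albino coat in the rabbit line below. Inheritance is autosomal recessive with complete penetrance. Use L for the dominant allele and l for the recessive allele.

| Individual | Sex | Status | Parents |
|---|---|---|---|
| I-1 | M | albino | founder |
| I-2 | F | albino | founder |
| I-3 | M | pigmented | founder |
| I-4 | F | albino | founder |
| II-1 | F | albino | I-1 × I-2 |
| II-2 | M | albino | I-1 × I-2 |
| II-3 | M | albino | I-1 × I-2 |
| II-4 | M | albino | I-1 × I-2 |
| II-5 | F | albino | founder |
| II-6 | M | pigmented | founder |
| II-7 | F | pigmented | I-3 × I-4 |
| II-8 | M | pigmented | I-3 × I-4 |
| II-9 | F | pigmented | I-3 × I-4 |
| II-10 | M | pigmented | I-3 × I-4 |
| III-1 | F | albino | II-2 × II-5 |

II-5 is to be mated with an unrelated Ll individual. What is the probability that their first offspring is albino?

II-5 is albino, so II-5 is ll.
The cross gives 1/2 Ll : 1/2 ll, so P(offspring is albino) = 1/2.

1/2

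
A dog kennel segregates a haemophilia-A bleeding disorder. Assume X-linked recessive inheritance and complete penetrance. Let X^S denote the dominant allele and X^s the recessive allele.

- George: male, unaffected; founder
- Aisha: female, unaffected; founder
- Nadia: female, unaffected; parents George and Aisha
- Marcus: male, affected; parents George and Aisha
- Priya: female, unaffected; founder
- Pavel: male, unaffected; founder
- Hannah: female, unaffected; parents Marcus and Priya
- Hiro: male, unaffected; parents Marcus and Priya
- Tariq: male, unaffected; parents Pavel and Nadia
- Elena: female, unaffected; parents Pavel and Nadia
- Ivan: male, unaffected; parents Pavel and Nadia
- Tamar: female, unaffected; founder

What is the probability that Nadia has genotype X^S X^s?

1/5

George is unaffected, so George is X^S Y.
Aisha is unaffected so carries S and passed s to Marcus (X^s Y), so Aisha is X^S X^s.
Their cross gives offspring ratios 1/2 X^S X^S : 1/2 X^S X^s. Conditioning on Nadia being unaffected, P(X^S X^s) = 1/2 / 1 = 1/2 before taking Nadia's own offspring into account.
Pavel is unaffected, so Pavel is X^S Y.
Now use Nadia's offspring. Probability of each recorded status — unaffected son Tariq: 1/2 if Nadia is X^S X^s, 1 if X^S X^S; unaffected son Ivan: 1/2 if Nadia is X^S X^s, 1 if X^S X^S. (Elena: equally likely either way, so uninformative.)
Bayes: P(X^S X^s) = 1/2·1/4 / (1/2·1/4 + 1/2·1) = 1/5.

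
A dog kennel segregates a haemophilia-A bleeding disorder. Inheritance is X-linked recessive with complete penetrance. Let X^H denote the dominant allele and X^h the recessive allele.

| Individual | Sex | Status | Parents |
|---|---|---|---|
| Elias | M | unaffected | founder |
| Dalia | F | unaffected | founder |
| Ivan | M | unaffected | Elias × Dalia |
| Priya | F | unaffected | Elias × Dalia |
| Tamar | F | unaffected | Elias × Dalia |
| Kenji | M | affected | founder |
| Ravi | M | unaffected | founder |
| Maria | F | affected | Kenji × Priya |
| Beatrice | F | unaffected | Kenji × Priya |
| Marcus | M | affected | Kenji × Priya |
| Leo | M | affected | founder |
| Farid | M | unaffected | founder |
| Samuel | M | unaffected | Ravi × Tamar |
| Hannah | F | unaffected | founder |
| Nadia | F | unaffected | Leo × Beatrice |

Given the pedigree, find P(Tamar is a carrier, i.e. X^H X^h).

1/3

Elias is unaffected, so Elias is X^H Y.
Dalia is unaffected so carries H and passed h to Priya (X^H X^h, whose H came from Elias), so Dalia is X^H X^h.
Their cross gives offspring ratios 1/2 X^H X^H : 1/2 X^H X^h. Conditioning on Tamar being unaffected, P(X^H X^h) = 1/2 / 1 = 1/2 before taking Tamar's own offspring into account.
Ravi is unaffected, so Ravi is X^H Y.
Now use Tamar's offspring. Probability of each recorded status — unaffected son Samuel: 1/2 if Tamar is X^H X^h, 1 if X^H X^H.
Bayes: P(X^H X^h) = 1/2·1/2 / (1/2·1/2 + 1/2·1) = 1/3.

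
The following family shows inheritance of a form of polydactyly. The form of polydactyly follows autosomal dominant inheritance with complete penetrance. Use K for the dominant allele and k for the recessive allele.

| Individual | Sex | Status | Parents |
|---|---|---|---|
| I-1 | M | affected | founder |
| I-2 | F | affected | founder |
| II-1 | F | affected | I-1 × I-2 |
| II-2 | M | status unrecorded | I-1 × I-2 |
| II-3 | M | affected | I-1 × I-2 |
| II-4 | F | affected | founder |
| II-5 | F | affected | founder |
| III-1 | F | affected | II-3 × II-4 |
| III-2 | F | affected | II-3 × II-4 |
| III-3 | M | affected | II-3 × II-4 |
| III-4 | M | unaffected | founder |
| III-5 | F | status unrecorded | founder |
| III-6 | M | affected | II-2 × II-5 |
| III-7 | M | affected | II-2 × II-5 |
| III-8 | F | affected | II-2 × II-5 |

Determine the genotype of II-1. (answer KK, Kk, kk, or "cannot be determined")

II-1's phenotype allows KK or Kk, and no parent or child forces a single allele at both positions; consistent genotype assignments exist with II-1 as KK or Kk.

cannot be determined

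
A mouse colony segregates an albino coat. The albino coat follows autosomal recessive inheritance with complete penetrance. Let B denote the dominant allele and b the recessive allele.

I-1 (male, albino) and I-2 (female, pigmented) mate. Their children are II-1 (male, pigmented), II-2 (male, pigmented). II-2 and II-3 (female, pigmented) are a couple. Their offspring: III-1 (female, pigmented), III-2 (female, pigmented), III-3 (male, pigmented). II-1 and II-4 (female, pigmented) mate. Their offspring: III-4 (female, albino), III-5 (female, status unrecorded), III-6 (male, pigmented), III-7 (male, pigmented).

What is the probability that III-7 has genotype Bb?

II-1 is pigmented so carries B and received b from I-1 (bb), so II-1 is Bb.
II-4 is pigmented so carries B and passed b to III-4 (bb), so II-4 is Bb.
Their cross gives offspring ratios 1/4 BB : 1/2 Bb : 1/4 bb. Conditioning on III-7 being pigmented, P(Bb) = 1/2 / 3/4 = 2/3.

2/3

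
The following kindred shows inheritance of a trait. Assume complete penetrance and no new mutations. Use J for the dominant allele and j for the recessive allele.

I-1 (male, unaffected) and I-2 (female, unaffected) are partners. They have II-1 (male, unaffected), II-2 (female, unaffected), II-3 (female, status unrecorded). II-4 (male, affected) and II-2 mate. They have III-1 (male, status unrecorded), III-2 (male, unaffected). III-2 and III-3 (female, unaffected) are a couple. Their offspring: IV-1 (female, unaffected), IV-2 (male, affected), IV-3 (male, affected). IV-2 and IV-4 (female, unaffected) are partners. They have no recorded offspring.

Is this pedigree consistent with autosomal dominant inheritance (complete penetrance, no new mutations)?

Under autosomal dominant, IV-2 (affected, male) cannot arise from III-2 (unaffected) × III-3 (unaffected).

No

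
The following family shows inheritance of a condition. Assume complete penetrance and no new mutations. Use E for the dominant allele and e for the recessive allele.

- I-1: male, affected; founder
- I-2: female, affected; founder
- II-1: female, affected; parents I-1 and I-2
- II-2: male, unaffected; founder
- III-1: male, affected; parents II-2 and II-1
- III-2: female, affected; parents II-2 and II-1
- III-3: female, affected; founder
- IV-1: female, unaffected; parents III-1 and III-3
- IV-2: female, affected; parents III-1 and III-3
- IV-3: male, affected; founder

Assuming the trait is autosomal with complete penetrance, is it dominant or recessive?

dominant

III-1 and III-3 are both affected yet have an unaffected child IV-1. Under a recessive model two affected parents are homozygous and every child would be affected, so the trait cannot be recessive.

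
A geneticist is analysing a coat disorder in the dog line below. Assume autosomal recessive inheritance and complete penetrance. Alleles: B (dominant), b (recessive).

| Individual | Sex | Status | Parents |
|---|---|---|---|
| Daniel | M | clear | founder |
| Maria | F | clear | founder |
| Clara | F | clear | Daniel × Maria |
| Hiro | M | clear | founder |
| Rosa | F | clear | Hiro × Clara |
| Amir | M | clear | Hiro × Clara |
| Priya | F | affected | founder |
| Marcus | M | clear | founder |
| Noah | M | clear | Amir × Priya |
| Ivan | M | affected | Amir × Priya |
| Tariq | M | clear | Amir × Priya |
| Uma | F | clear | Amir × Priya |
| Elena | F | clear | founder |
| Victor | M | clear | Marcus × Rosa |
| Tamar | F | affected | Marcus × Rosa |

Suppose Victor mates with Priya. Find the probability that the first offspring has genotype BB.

0

Marcus is clear so carries B and passed b to Tamar (bb), so Marcus is Bb.
Rosa is clear so carries B and passed b to Tamar (bb), so Rosa is Bb.
Victor is a clear offspring of Marcus (Bb) × Rosa (Bb), whose cross gives 1/4 BB : 1/2 Bb : 1/4 bb; conditioning on being clear, Victor is BB with probability 1/3, Bb with probability 2/3.
Priya is affected, so Priya is bb.
Summing over parental genotype combinations, P(offspring has genotype BB) = 0 = 0.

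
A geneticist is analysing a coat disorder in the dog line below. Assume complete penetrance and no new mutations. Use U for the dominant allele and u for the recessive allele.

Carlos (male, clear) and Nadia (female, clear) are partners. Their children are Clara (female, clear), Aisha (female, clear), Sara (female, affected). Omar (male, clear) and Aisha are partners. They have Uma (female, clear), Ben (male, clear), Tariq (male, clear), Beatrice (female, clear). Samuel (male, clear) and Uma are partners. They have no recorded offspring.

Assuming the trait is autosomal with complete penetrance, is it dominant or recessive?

Carlos and Nadia are both clear yet have an affected child Sara. Under dominance, an affected child requires at least one affected parent, so the trait cannot be dominant.

recessive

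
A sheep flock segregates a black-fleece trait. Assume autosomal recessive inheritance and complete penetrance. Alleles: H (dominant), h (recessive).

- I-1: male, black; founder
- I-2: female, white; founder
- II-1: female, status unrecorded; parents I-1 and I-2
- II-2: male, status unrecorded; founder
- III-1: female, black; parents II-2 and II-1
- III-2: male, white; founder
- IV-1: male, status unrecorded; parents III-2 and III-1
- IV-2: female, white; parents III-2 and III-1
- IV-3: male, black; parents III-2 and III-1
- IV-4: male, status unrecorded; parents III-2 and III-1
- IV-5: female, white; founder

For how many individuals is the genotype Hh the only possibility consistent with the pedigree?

Obligate heterozygotes: III-2 is white so carries H and passed h to IV-3 (hh), so III-2 is Hh; IV-2 is white so carries H and received h from III-1 (hh), so IV-2 is Hh.
Every other individual is either homozygous by phenotype or has at least one consistent homozygous assignment, so the count is 2.

2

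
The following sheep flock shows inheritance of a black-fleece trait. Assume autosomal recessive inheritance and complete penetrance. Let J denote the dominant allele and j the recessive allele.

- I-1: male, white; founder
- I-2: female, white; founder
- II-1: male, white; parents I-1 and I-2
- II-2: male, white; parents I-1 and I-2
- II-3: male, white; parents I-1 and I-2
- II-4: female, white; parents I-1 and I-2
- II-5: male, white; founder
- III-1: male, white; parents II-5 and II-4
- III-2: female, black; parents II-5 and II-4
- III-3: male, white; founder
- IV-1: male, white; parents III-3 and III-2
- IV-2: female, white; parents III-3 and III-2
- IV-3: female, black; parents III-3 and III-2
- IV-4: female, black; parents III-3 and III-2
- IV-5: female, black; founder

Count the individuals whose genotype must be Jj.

Obligate heterozygotes: II-4 is white so carries J and passed j to III-2 (jj), so II-4 is Jj; II-5 is white so carries J and passed j to III-2 (jj), so II-5 is Jj; III-3 is white so carries J and passed j to IV-3 (jj), so III-3 is Jj; IV-1 is white so carries J and received j from III-2 (jj), so IV-1 is Jj; IV-2 is white so carries J and received j from III-2 (jj), so IV-2 is Jj.
Every other individual is either homozygous by phenotype or has at least one consistent homozygous assignment, so the count is 5.

5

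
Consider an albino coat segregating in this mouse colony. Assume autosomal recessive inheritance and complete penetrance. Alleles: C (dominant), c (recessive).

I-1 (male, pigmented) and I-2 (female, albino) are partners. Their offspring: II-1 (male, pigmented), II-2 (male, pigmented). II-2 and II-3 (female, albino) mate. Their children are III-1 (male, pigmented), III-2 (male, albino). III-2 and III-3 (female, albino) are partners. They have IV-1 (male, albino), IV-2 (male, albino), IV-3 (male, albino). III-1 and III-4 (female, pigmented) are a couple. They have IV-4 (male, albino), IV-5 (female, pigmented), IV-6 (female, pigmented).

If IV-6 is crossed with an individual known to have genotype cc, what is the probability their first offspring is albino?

III-1 is pigmented so carries C and received c from II-3 (cc), so III-1 is Cc.
III-4 is pigmented so carries C and passed c to IV-4 (cc), so III-4 is Cc.
IV-6 is a pigmented offspring of III-1 (Cc) × III-4 (Cc), whose cross gives 1/4 CC : 1/2 Cc : 1/4 cc; conditioning on being pigmented, IV-6 is CC with probability 1/3, Cc with probability 2/3.
Summing over parental genotype combinations, P(offspring is albino) = 2/3·1/2 = 1/3.

1/3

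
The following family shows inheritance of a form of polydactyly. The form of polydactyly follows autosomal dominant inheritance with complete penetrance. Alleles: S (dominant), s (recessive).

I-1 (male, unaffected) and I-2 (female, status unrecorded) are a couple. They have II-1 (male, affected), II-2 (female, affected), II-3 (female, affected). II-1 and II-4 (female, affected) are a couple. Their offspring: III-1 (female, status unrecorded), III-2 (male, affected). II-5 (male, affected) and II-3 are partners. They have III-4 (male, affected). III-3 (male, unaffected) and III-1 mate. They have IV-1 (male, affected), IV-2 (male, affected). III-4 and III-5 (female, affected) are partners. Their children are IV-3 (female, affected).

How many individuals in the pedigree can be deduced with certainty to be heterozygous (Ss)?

Obligate heterozygotes: II-1 is affected so carries S and received s from I-1 (ss), so II-1 is Ss; II-2 is affected so carries S and received s from I-1 (ss), so II-2 is Ss; II-3 is affected so carries S and received s from I-1 (ss), so II-3 is Ss; IV-1 is affected so carries S and received s from III-3 (ss), so IV-1 is Ss; IV-2 is affected so carries S and received s from III-3 (ss), so IV-2 is Ss.
Every other individual is either homozygous by phenotype or has at least one consistent homozygous assignment, so the count is 5.

5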